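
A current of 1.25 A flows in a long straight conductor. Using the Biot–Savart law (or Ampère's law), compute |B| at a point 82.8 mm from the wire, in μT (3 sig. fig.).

B ≈ 3.02 μT

For an infinitely long straight wire, B = μ₀I/(2πd).
B = (4π×10⁻⁷ × 1.25) / (2π × 0.0828) = 3.02×10⁻⁶ T.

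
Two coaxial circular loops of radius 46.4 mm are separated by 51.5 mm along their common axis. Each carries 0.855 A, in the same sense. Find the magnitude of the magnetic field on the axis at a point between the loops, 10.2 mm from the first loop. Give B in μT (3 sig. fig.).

Each loop contributes B = μ₀IR²/[2(R²+z²)^(3/2)] on the axis, with z measured from that loop.
Loop 1 (z = 0.0102 m): B₁ = 1.08×10⁻⁵ T. Loop 2 (z = 0.0413 m): B₂ = 4.83×10⁻⁶ T.
The fields add: B = B₁ + B₂ = 1.56×10⁻⁵ T.

B ≈ 15.6 μT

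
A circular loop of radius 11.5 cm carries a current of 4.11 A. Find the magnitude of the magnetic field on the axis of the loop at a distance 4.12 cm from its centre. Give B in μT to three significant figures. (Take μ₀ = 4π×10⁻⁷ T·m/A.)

B ≈ 18.7 μT

On the axis of a circular loop, B = μ₀IR² / [2(R²+z²)^(3/2)].
R² + z² = (0.115)² + (0.0412)² = 0.01492 m², and (R²+z²)^(3/2) = 1.82×10⁻³ m³.
B = (4π×10⁻⁷ × 4.11 × 0.01323) / (2 × 1.82×10⁻³) = 1.87×10⁻⁵ T.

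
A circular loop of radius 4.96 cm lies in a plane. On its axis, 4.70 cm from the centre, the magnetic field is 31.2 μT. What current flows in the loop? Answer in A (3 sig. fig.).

On the axis of a loop, B = μ₀IR²/[2(R²+z²)^(3/2)], so I = 2B(R²+z²)^(3/2)/(μ₀R²).
R² + z² = 0.00246 + 0.002209 = 0.004669 m²; raised to 3/2 gives 3.19×10⁻⁴ m³.
I = 2 × 3.12×10⁻⁵ × 3.19×10⁻⁴ / (1.26×10⁻⁶ × 0.00246) = 6.44 A.

I ≈ 6.44 A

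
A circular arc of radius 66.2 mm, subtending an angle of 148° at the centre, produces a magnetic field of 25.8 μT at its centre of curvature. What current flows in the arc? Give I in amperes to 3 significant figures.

For a circular arc, B = μ₀Iφ/(4πR) with φ in radians; here φ = 2.583 rad.
So I = 4πRB/(μ₀φ) = 4π × 0.0662 × 2.58×10⁻⁵ / (4π×10⁻⁷ × 2.583) = 6.61 A.

I ≈ 6.61 A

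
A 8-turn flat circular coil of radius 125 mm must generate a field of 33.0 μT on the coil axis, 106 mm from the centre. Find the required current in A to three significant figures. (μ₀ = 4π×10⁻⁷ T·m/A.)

For an N-turn coil, B = Nμ₀IR²/[2(R²+z²)^(3/2)] with R = 0.125 m, z = 0.106 m, so I = 2B(R²+z²)^(3/2)/(Nμ₀R²) = 2 × 3.30×10⁻⁵ × 4.40×10⁻³ / (8 × 4π×10⁻⁷ × 0.01562) = 1.85 A.

I ≈ 1.85 A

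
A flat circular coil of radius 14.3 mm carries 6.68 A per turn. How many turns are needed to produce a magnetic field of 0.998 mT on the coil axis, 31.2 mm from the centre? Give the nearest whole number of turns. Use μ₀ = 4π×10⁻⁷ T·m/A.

N = 47

For an N-turn coil, B = Nμ₀IR²/[2(R²+z²)^(3/2)]. A single turn gives B₁ = 2.12×10⁻⁵ T with R = 0.0143 m, z = 0.0312 m.
N = B/B₁ = 9.98×10⁻⁴ / 2.12×10⁻⁵ = 47.01.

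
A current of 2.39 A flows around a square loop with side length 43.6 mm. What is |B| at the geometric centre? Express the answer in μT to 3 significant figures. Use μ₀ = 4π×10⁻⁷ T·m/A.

B ≈ 62.0 μT

Each side is a finite straight segment at perpendicular distance d = a/(2 tan(π/4)) = 0.0218 m from the centre, with end-angles ±π/4.
One side contributes B₁ = (μ₀I/4πd)·2 sin(π/4) = 1.55×10⁻⁵ T.
All 4 sides add in the same direction: B = 4 × 1.55×10⁻⁵ = 6.20×10⁻⁵ T.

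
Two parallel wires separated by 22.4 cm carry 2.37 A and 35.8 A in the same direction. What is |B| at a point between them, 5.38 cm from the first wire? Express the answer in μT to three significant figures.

Each long wire gives B = μ₀I/(2πd). Distances are d₁ = 0.0538 m and d₂ = 0.1702 m.
B₁ = 8.81×10⁻⁶ T, B₂ = 4.21×10⁻⁵ T.
Between parallel currents the two contributions point in opposite directions, so they subtract. B = |B₁ − B₂| = |8.81×10⁻⁶ − 4.21×10⁻⁵| = 3.33×10⁻⁵ T.

B ≈ 33.3 μT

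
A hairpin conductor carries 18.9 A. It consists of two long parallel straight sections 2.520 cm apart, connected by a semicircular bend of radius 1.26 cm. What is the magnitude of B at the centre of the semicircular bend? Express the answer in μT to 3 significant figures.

B ≈ 771 μT

The semicircular arc contributes B_arc = μ₀I·π/(4πR) = μ₀I/(4R) = 4.71×10⁻⁴ T.
Each semi-infinite lead is at perpendicular distance R = 0.0126 m from the centre, with the perpendicular foot at its near end, so it contributes μ₀I/(4πR); both point the same way, together 3.00×10⁻⁴ T.
Arc and leads all point the same direction: B = 4.71×10⁻⁴ + 3.00×10⁻⁴ = 7.71×10⁻⁴ T.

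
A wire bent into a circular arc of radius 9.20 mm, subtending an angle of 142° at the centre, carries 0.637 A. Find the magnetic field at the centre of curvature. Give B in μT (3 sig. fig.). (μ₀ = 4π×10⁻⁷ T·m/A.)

The Biot–Savart field of a circular arc at its centre is B = μ₀Iφ/(4πR), with φ = 2.478 rad.
B = (4π×10⁻⁷ × 0.637 × 2.478) / (4π × 0.0092) = 1.72×10⁻⁵ T.

B ≈ 17.2 μT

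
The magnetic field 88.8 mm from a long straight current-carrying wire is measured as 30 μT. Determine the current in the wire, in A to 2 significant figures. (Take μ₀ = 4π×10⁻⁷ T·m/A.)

For a long straight wire B = μ₀I/(2πd), so I = 2πdB/μ₀.
I = 2π × 0.0888 × 3.00×10⁻⁵ / (4π×10⁻⁷) = 13.3 A.

I ≈ 13 A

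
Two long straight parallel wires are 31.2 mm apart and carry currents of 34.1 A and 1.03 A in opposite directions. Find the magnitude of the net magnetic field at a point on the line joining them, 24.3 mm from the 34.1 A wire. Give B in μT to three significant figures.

B ≈ 311 μT

Each long wire gives B = μ₀I/(2πd). Distances are d₁ = 0.0243 m and d₂ = 0.0069 m.
B₁ = 2.81×10⁻⁴ T, B₂ = 2.99×10⁻⁵ T.
Between antiparallel currents both contributions point the same way, so they add. B = B₁ + B₂ = 2.81×10⁻⁴ + 2.99×10⁻⁵ = 3.11×10⁻⁴ T.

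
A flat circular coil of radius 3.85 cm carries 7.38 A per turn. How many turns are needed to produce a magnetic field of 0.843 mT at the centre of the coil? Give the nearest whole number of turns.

N = 7

For an N-turn coil, B = Nμ₀I/(2R). A single turn gives B₁ = 1.20×10⁻⁴ T with R = 0.0385 m.
N = B/B₁ = 8.43×10⁻⁴ / 1.20×10⁻⁴ = 7.00.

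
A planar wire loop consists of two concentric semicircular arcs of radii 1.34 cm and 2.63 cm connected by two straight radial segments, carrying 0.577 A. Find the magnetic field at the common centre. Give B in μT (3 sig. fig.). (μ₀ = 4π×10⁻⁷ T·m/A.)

B ≈ 6.64 μT

The radial connectors point toward the centre, so dl × r̂ = 0 and they contribute nothing.
Each semicircle gives μ₀I/(4R): inner arc 1.35×10⁻⁵ T, outer arc 6.89×10⁻⁶ T.
The two arcs carry current in opposite angular senses, so their fields oppose: B = |1.35×10⁻⁵ − 6.89×10⁻⁶| = 6.64×10⁻⁶ T.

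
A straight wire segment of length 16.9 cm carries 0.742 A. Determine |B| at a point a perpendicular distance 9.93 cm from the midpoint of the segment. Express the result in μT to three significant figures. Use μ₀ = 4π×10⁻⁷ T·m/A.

B ≈ 0.969 μT

For a finite straight segment, B = (μ₀I/4πd)(sinθ₁ + sinθ₂), where θ₁, θ₂ are the angles from the perpendicular to each end.
The perpendicular from the point meets the wire at its midpoint, so each end is L/2 = 0.0845 m away along the wire.
sinθ₁ = 0.0845/√(0.0845²+0.0993²) = 0.6481; sinθ₂ = 0.0845/√(0.0845²+0.0993²) = 0.6481.
B = (4π×10⁻⁷ × 0.742) / (4π × 0.0993) × (0.6481 + 0.6481) = 9.69×10⁻⁷ T.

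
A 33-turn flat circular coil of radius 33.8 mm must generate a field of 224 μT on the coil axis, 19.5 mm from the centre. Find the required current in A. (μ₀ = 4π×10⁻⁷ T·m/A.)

I ≈ 0.562 A

For an N-turn coil, B = Nμ₀IR²/[2(R²+z²)^(3/2)] with R = 0.0338 m, z = 0.0195 m, so I = 2B(R²+z²)^(3/2)/(Nμ₀R²) = 2 × 2.24×10⁻⁴ × 5.94×10⁻⁵ / (33 × 4π×10⁻⁷ × 0.001142) = 0.562 A.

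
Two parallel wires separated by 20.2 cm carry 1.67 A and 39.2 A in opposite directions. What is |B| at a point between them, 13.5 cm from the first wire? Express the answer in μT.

B ≈ 119 μT

Each long wire gives B = μ₀I/(2πd). Distances are d₁ = 0.135 m and d₂ = 0.067 m.
B₁ = 2.47×10⁻⁶ T, B₂ = 1.17×10⁻⁴ T.
Between antiparallel currents both contributions point the same way, so they add. B = B₁ + B₂ = 2.47×10⁻⁶ + 1.17×10⁻⁴ = 1.19×10⁻⁴ T.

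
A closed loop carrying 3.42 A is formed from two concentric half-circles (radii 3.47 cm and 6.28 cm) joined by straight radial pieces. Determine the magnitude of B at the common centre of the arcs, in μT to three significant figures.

B ≈ 13.9 μT

The radial connectors point toward the centre, so dl × r̂ = 0 and they contribute nothing.
Each semicircle gives μ₀I/(4R): inner arc 3.10×10⁻⁵ T, outer arc 1.71×10⁻⁵ T.
The two arcs carry current in opposite angular senses, so their fields oppose: B = |3.10×10⁻⁵ − 1.71×10⁻⁵| = 1.39×10⁻⁵ T.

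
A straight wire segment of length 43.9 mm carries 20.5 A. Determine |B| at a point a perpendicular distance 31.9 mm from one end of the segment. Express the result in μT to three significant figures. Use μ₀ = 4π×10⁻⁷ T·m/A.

B ≈ 52.0 μT

For a finite straight segment, B = (μ₀I/4πd)(sinθ₁ + sinθ₂), where θ₁, θ₂ are the angles from the perpendicular to each end.
The perpendicular foot is at one end, so the two end-offsets along the wire are 0 and L = 0.0439 m.
sinθ₁ = 0/√(0²+0.0319²) = 0.0000; sinθ₂ = 0.0439/√(0.0439²+0.0319²) = 0.8090.
B = (4π×10⁻⁷ × 20.5) / (4π × 0.0319) × (0.0000 + 0.8090) = 5.20×10⁻⁵ T.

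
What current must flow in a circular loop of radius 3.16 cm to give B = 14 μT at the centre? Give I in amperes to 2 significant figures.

At the centre of a circular loop B = μ₀I/(2R), so I = 2RB/μ₀.
With R = 0.0316 m, I = 2 × 0.0316 × 1.40×10⁻⁵ / (4π×10⁻⁷) = 0.704 A.

I ≈ 0.70 A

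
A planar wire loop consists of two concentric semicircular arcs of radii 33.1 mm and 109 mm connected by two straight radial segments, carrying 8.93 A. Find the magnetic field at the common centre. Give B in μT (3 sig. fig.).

The radial connectors point toward the centre, so dl × r̂ = 0 and they contribute nothing.
Each semicircle gives μ₀I/(4R): inner arc 8.48×10⁻⁵ T, outer arc 2.57×10⁻⁵ T.
The two arcs carry current in opposite angular senses, so their fields oppose: B = |8.48×10⁻⁵ − 2.57×10⁻⁵| = 5.90×10⁻⁵ T.

B ≈ 59.0 μT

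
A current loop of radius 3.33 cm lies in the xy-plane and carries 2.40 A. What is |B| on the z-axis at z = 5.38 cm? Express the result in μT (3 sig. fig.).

On the axis of a circular loop, B = μ₀IR² / [2(R²+z²)^(3/2)].
R² + z² = (0.0333)² + (0.0538)² = 0.004003 m², and (R²+z²)^(3/2) = 2.53×10⁻⁴ m³.
B = (4π×10⁻⁷ × 2.40 × 0.001109) / (2 × 2.53×10⁻⁴) = 6.60×10⁻⁶ T.

B ≈ 6.60 μT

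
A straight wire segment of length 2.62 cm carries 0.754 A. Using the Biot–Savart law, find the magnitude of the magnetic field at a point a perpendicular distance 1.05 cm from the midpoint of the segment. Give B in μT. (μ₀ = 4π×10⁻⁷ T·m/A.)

For a finite straight segment, B = (μ₀I/4πd)(sinθ₁ + sinθ₂), where θ₁, θ₂ are the angles from the perpendicular to each end.
The perpendicular from the point meets the wire at its midpoint, so each end is L/2 = 0.0131 m away along the wire.
sinθ₁ = 0.0131/√(0.0131²+0.0105²) = 0.7803; sinθ₂ = 0.0131/√(0.0131²+0.0105²) = 0.7803.
B = (4π×10⁻⁷ × 0.754) / (4π × 0.0105) × (0.7803 + 0.7803) = 1.12×10⁻⁵ T.

B ≈ 11.2 μT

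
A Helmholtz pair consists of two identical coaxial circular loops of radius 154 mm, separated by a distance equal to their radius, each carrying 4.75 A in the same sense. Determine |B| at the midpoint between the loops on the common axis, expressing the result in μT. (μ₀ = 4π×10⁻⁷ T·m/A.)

B ≈ 27.7 μT

Each loop contributes B = μ₀IR²/[2(R²+z²)^(3/2)] on the axis, with z measured from that loop.
Loop 1 (z = 0.077 m): B₁ = 1.39×10⁻⁵ T. Loop 2 (z = 0.077 m): B₂ = 1.39×10⁻⁵ T.
The fields add: B = B₁ + B₂ = 2.77×10⁻⁵ T.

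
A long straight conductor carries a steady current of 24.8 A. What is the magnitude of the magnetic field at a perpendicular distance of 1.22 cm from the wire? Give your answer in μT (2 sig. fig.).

B ≈ 410 μT

For an infinitely long straight wire, B = μ₀I/(2πd).
B = (4π×10⁻⁷ × 24.8) / (2π × 0.0122) = 4.07×10⁻⁴ T.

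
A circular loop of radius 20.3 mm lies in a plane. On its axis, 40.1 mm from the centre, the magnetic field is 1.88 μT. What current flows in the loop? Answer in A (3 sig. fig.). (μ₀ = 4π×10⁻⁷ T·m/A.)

I ≈ 0.659 A

On the axis of a loop, B = μ₀IR²/[2(R²+z²)^(3/2)], so I = 2B(R²+z²)^(3/2)/(μ₀R²).
R² + z² = 0.0004121 + 0.001608 = 0.00202 m²; raised to 3/2 gives 9.08×10⁻⁵ m³.
I = 2 × 1.88×10⁻⁶ × 9.08×10⁻⁵ / (1.26×10⁻⁶ × 0.0004121) = 0.659 A.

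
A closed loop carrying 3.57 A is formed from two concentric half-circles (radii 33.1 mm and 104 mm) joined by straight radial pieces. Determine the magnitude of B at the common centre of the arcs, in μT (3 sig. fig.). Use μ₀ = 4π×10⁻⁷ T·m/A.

B ≈ 23.1 μT

The radial connectors point toward the centre, so dl × r̂ = 0 and they contribute nothing.
Each semicircle gives μ₀I/(4R): inner arc 3.39×10⁻⁵ T, outer arc 1.08×10⁻⁵ T.
The two arcs carry current in opposite angular senses, so their fields oppose: B = |3.39×10⁻⁵ − 1.08×10⁻⁵| = 2.31×10⁻⁵ T.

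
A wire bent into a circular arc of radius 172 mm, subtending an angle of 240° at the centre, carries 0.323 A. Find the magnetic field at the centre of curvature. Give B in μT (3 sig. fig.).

B ≈ 0.787 μT

The Biot–Savart field of a circular arc at its centre is B = μ₀Iφ/(4πR), with φ = 4.189 rad.
B = (4π×10⁻⁷ × 0.323 × 4.189) / (4π × 0.172) = 7.87×10⁻⁷ T.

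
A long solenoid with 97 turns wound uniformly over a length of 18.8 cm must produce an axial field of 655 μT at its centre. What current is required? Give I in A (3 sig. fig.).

I ≈ 1.01 A

Inside a long solenoid B = μ₀nI with n = 516 m⁻¹, so I = B/(μ₀n).
I = 6.55×10⁻⁴ / (4π×10⁻⁷ × 516) = 1.01 A.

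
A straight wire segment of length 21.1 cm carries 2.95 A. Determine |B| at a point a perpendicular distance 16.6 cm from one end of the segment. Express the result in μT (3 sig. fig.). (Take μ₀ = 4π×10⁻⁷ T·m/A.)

For a finite straight segment, B = (μ₀I/4πd)(sinθ₁ + sinθ₂), where θ₁, θ₂ are the angles from the perpendicular to each end.
The perpendicular foot is at one end, so the two end-offsets along the wire are 0 and L = 0.211 m.
sinθ₁ = 0/√(0²+0.166²) = 0.0000; sinθ₂ = 0.211/√(0.211²+0.166²) = 0.7859.
B = (4π×10⁻⁷ × 2.95) / (4π × 0.166) × (0.0000 + 0.7859) = 1.40×10⁻⁶ T.

B ≈ 1.40 μT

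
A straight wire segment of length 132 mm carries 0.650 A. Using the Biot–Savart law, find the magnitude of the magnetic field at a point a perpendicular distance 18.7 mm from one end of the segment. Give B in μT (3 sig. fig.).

B ≈ 3.44 μT

For a finite straight segment, B = (μ₀I/4πd)(sinθ₁ + sinθ₂), where θ₁, θ₂ are the angles from the perpendicular to each end.
The perpendicular foot is at one end, so the two end-offsets along the wire are 0 and L = 0.132 m.
sinθ₁ = 0/√(0²+0.0187²) = 0.0000; sinθ₂ = 0.132/√(0.132²+0.0187²) = 0.9901.
B = (4π×10⁻⁷ × 0.650) / (4π × 0.0187) × (0.0000 + 0.9901) = 3.44×10⁻⁶ T.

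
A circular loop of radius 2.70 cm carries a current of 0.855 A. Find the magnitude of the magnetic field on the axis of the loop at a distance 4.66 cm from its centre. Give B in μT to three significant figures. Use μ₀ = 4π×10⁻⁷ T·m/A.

B ≈ 2.51 μT

On the axis of a circular loop, B = μ₀IR² / [2(R²+z²)^(3/2)].
R² + z² = (0.027)² + (0.0466)² = 0.002901 m², and (R²+z²)^(3/2) = 1.56×10⁻⁴ m³.
B = (4π×10⁻⁷ × 0.855 × 0.000729) / (2 × 1.56×10⁻⁴) = 2.51×10⁻⁶ T.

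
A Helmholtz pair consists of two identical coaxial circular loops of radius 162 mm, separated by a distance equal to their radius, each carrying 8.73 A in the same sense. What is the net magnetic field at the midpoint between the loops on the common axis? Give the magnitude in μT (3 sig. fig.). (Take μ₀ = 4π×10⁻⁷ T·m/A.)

Each loop contributes B = μ₀IR²/[2(R²+z²)^(3/2)] on the axis, with z measured from that loop.
Loop 1 (z = 0.081 m): B₁ = 2.42×10⁻⁵ T. Loop 2 (z = 0.081 m): B₂ = 2.42×10⁻⁵ T.
The fields add: B = B₁ + B₂ = 4.85×10⁻⁵ T.

B ≈ 48.5 μT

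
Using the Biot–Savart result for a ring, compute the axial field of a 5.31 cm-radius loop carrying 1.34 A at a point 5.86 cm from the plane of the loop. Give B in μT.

On the axis of a circular loop, B = μ₀IR² / [2(R²+z²)^(3/2)].
R² + z² = (0.0531)² + (0.0586)² = 0.006254 m², and (R²+z²)^(3/2) = 4.95×10⁻⁴ m³.
B = (4π×10⁻⁷ × 1.34 × 0.00282) / (2 × 4.95×10⁻⁴) = 4.80×10⁻⁶ T.

B ≈ 4.80 μT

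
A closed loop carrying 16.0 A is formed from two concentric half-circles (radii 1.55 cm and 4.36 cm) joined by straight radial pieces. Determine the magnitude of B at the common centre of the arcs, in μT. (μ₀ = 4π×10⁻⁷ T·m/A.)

B ≈ 209 μT

The radial connectors point toward the centre, so dl × r̂ = 0 and they contribute nothing.
Each semicircle gives μ₀I/(4R): inner arc 3.24×10⁻⁴ T, outer arc 1.15×10⁻⁴ T.
The two arcs carry current in opposite angular senses, so their fields oppose: B = |3.24×10⁻⁴ − 1.15×10⁻⁴| = 2.09×10⁻⁴ T.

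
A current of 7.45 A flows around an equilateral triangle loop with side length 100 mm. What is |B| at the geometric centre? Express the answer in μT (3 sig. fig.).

Each side is a finite straight segment at perpendicular distance d = a/(2 tan(π/3)) = 0.02887 m from the centre, with end-angles ±π/3.
One side contributes B₁ = (μ₀I/4πd)·2 sin(π/3) = 4.47×10⁻⁵ T.
All 3 sides add in the same direction: B = 3 × 4.47×10⁻⁵ = 1.34×10⁻⁴ T.

B ≈ 134 μT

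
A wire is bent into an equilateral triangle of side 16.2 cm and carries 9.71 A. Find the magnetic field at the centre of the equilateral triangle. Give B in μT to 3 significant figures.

B ≈ 108 μT

Each side is a finite straight segment at perpendicular distance d = a/(2 tan(π/3)) = 0.04677 m from the centre, with end-angles ±π/3.
One side contributes B₁ = (μ₀I/4πd)·2 sin(π/3) = 3.60×10⁻⁵ T.
All 3 sides add in the same direction: B = 3 × 3.60×10⁻⁵ = 1.08×10⁻⁴ T.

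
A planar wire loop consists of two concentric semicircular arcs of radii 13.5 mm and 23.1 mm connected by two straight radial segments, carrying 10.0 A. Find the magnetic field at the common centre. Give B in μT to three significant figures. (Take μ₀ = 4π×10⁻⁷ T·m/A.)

The radial connectors point toward the centre, so dl × r̂ = 0 and they contribute nothing.
Each semicircle gives μ₀I/(4R): inner arc 2.33×10⁻⁴ T, outer arc 1.36×10⁻⁴ T.
The two arcs carry current in opposite angular senses, so their fields oppose: B = |2.33×10⁻⁴ − 1.36×10⁻⁴| = 9.67×10⁻⁵ T.

B ≈ 96.7 μT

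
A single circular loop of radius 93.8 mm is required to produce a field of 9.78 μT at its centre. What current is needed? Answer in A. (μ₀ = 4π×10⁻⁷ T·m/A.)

I ≈ 1.46 A

At the centre of a circular loop B = μ₀I/(2R), so I = 2RB/μ₀.
With R = 0.0938 m, I = 2 × 0.0938 × 9.78×10⁻⁶ / (4π×10⁻⁷) = 1.46 A.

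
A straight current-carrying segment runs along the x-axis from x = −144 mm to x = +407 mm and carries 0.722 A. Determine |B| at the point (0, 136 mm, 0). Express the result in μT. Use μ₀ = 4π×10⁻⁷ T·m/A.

B ≈ 0.889 μT

For a finite straight segment, B = (μ₀I/4πd)(sinθ₁ + sinθ₂), where θ₁, θ₂ are the angles from the perpendicular to each end.
The perpendicular distance is d = 0.136 m; the end-offsets along the wire are a = 0.144 m and b = 0.407 m.
sinθ₁ = 0.144/√(0.144²+0.136²) = 0.7270; sinθ₂ = 0.407/√(0.407²+0.136²) = 0.9485.
B = (4π×10⁻⁷ × 0.722) / (4π × 0.136) × (0.7270 + 0.9485) = 8.89×10⁻⁷ T.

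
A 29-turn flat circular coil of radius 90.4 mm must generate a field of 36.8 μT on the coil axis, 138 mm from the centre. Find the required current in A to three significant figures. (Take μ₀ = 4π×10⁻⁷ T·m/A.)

For an N-turn coil, B = Nμ₀IR²/[2(R²+z²)^(3/2)] with R = 0.0904 m, z = 0.138 m, so I = 2B(R²+z²)^(3/2)/(Nμ₀R²) = 2 × 3.68×10⁻⁵ × 4.49×10⁻³ / (29 × 4π×10⁻⁷ × 0.008172) = 1.11 A.

I ≈ 1.11 A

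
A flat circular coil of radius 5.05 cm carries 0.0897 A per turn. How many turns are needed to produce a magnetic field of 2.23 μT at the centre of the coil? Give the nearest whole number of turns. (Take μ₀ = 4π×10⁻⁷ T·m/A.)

N = 2

For an N-turn coil, B = Nμ₀I/(2R). A single turn gives B₁ = 1.12×10⁻⁶ T with R = 0.0505 m.
N = B/B₁ = 2.23×10⁻⁶ / 1.12×10⁻⁶ = 2.00.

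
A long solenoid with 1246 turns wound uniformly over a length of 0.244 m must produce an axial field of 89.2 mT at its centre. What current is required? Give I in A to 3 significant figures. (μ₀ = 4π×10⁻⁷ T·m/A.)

I ≈ 13.9 A

Inside a long solenoid B = μ₀nI with n = 5107 m⁻¹, so I = B/(μ₀n).
I = 8.92×10⁻² / (4π×10⁻⁷ × 5107) = 13.9 A.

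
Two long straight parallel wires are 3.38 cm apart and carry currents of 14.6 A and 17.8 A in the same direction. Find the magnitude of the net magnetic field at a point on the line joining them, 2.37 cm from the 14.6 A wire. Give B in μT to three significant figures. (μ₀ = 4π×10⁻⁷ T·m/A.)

B ≈ 229 μT

Each long wire gives B = μ₀I/(2πd). Distances are d₁ = 0.0237 m and d₂ = 0.0101 m.
B₁ = 1.23×10⁻⁴ T, B₂ = 3.52×10⁻⁴ T.
Between parallel currents the two contributions point in opposite directions, so they subtract. B = |B₁ − B₂| = |1.23×10⁻⁴ − 3.52×10⁻⁴| = 2.29×10⁻⁴ T.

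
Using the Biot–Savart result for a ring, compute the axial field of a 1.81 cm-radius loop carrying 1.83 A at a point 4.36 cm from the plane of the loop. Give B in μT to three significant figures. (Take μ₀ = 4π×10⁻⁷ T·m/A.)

B ≈ 3.58 μT

On the axis of a circular loop, B = μ₀IR² / [2(R²+z²)^(3/2)].
R² + z² = (0.0181)² + (0.0436)² = 0.002229 m², and (R²+z²)^(3/2) = 1.05×10⁻⁴ m³.
B = (4π×10⁻⁷ × 1.83 × 0.0003276) / (2 × 1.05×10⁻⁴) = 3.58×10⁻⁶ T.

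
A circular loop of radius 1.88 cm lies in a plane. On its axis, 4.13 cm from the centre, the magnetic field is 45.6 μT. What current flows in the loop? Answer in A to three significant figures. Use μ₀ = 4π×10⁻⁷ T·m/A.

I ≈ 19.2 A

On the axis of a loop, B = μ₀IR²/[2(R²+z²)^(3/2)], so I = 2B(R²+z²)^(3/2)/(μ₀R²).
R² + z² = 0.0003534 + 0.001706 = 0.002059 m²; raised to 3/2 gives 9.34×10⁻⁵ m³.
I = 2 × 4.56×10⁻⁵ × 9.34×10⁻⁵ / (1.26×10⁻⁶ × 0.0003534) = 19.2 A.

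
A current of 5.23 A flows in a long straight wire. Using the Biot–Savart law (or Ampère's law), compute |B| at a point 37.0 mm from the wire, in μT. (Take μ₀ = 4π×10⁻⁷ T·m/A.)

B ≈ 28.3 μT

For an infinitely long straight wire, B = μ₀I/(2πd).
B = (4π×10⁻⁷ × 5.23) / (2π × 0.037) = 2.83×10⁻⁵ T.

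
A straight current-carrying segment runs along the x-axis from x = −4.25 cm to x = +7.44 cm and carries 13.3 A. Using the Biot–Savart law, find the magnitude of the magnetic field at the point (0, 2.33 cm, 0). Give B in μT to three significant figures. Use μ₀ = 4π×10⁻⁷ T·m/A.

B ≈ 105 μT

For a finite straight segment, B = (μ₀I/4πd)(sinθ₁ + sinθ₂), where θ₁, θ₂ are the angles from the perpendicular to each end.
The perpendicular distance is d = 0.0233 m; the end-offsets along the wire are a = 0.0425 m and b = 0.0744 m.
sinθ₁ = 0.0425/√(0.0425²+0.0233²) = 0.8769; sinθ₂ = 0.0744/√(0.0744²+0.0233²) = 0.9543.
B = (4π×10⁻⁷ × 13.3) / (4π × 0.0233) × (0.8769 + 0.9543) = 1.05×10⁻⁴ T.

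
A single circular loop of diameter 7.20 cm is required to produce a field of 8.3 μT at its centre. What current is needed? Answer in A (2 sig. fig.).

I ≈ 0.48 A

At the centre of a circular loop B = μ₀I/(2R), so I = 2RB/μ₀.
With R = 0.036 m, I = 2 × 0.036 × 8.30×10⁻⁶ / (4π×10⁻⁷) = 0.476 A.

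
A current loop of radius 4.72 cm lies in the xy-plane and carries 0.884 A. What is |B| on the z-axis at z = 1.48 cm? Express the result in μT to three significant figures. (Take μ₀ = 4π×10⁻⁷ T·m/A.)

On the axis of a circular loop, B = μ₀IR² / [2(R²+z²)^(3/2)].
R² + z² = (0.0472)² + (0.0148)² = 0.002447 m², and (R²+z²)^(3/2) = 1.21×10⁻⁴ m³.
B = (4π×10⁻⁷ × 0.884 × 0.002228) / (2 × 1.21×10⁻⁴) = 1.02×10⁻⁵ T.

B ≈ 10.2 μT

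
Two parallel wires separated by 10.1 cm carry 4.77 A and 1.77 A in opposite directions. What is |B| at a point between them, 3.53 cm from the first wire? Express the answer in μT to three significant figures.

B ≈ 32.4 μT

Each long wire gives B = μ₀I/(2πd). Distances are d₁ = 0.0353 m and d₂ = 0.0657 m.
B₁ = 2.70×10⁻⁵ T, B₂ = 5.39×10⁻⁶ T.
Between antiparallel currents both contributions point the same way, so they add. B = B₁ + B₂ = 2.70×10⁻⁵ + 5.39×10⁻⁶ = 3.24×10⁻⁵ T.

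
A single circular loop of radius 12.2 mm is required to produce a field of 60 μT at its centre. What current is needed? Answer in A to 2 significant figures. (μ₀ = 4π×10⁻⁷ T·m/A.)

At the centre of a circular loop B = μ₀I/(2R), so I = 2RB/μ₀.
With R = 0.0122 m, I = 2 × 0.0122 × 6.00×10⁻⁵ / (4π×10⁻⁷) = 1.17 A.

I ≈ 1.2 A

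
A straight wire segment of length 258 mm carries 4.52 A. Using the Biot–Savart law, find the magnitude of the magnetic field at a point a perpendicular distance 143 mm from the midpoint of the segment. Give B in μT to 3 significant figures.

B ≈ 4.23 μT

For a finite straight segment, B = (μ₀I/4πd)(sinθ₁ + sinθ₂), where θ₁, θ₂ are the angles from the perpendicular to each end.
The perpendicular from the point meets the wire at its midpoint, so each end is L/2 = 0.129 m away along the wire.
sinθ₁ = 0.129/√(0.129²+0.143²) = 0.6698; sinθ₂ = 0.129/√(0.129²+0.143²) = 0.6698.
B = (4π×10⁻⁷ × 4.52) / (4π × 0.143) × (0.6698 + 0.6698) = 4.23×10⁻⁶ T.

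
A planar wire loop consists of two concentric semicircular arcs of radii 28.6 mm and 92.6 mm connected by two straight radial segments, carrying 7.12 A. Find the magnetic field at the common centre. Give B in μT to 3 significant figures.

B ≈ 54.1 μT

The radial connectors point toward the centre, so dl × r̂ = 0 and they contribute nothing.
Each semicircle gives μ₀I/(4R): inner arc 7.82×10⁻⁵ T, outer arc 2.42×10⁻⁵ T.
The two arcs carry current in opposite angular senses, so their fields oppose: B = |7.82×10⁻⁵ − 2.42×10⁻⁵| = 5.41×10⁻⁵ T.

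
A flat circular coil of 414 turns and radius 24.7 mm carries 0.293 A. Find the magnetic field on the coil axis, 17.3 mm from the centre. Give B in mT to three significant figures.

For an N-turn flat coil, B = Nμ₀IR²/[2(R²+z²)^(3/2)] with R = 0.0247 m, z = 0.0173 m.
B = 414 × 4.10×10⁻⁶ T = 1.70×10⁻³ T.

B ≈ 1.70 mT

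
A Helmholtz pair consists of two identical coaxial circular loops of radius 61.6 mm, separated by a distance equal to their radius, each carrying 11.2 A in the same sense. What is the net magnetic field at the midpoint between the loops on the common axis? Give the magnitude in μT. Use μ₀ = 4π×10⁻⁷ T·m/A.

Each loop contributes B = μ₀IR²/[2(R²+z²)^(3/2)] on the axis, with z measured from that loop.
Loop 1 (z = 0.0308 m): B₁ = 8.17×10⁻⁵ T. Loop 2 (z = 0.0308 m): B₂ = 8.17×10⁻⁵ T.
The fields add: B = B₁ + B₂ = 1.63×10⁻⁴ T.

B ≈ 163 μT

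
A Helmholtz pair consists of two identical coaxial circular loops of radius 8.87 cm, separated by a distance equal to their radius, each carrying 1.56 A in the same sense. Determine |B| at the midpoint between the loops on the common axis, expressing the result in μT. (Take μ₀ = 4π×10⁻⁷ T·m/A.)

Each loop contributes B = μ₀IR²/[2(R²+z²)^(3/2)] on the axis, with z measured from that loop.
Loop 1 (z = 0.04435 m): B₁ = 7.91×10⁻⁶ T. Loop 2 (z = 0.04435 m): B₂ = 7.91×10⁻⁶ T.
The fields add: B = B₁ + B₂ = 1.58×10⁻⁵ T.

B ≈ 15.8 μT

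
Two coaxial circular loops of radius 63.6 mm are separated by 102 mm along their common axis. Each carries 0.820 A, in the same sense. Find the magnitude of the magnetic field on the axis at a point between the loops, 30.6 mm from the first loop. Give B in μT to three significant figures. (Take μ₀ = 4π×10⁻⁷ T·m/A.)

B ≈ 8.31 μT

Each loop contributes B = μ₀IR²/[2(R²+z²)^(3/2)] on the axis, with z measured from that loop.
Loop 1 (z = 0.0306 m): B₁ = 5.93×10⁻⁶ T. Loop 2 (z = 0.0714 m): B₂ = 2.38×10⁻⁶ T.
The fields add: B = B₁ + B₂ = 8.31×10⁻⁶ T.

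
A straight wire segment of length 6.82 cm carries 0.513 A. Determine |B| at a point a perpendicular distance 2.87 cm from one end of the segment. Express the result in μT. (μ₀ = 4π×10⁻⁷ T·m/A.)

B ≈ 1.65 μT

For a finite straight segment, B = (μ₀I/4πd)(sinθ₁ + sinθ₂), where θ₁, θ₂ are the angles from the perpendicular to each end.
The perpendicular foot is at one end, so the two end-offsets along the wire are 0 and L = 0.0682 m.
sinθ₁ = 0/√(0²+0.0287²) = 0.0000; sinθ₂ = 0.0682/√(0.0682²+0.0287²) = 0.9217.
B = (4π×10⁻⁷ × 0.513) / (4π × 0.0287) × (0.0000 + 0.9217) = 1.65×10⁻⁶ T.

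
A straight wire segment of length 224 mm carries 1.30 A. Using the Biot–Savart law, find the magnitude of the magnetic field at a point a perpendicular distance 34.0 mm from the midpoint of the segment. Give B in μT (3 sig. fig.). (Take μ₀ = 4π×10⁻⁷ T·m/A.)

For a finite straight segment, B = (μ₀I/4πd)(sinθ₁ + sinθ₂), where θ₁, θ₂ are the angles from the perpendicular to each end.
The perpendicular from the point meets the wire at its midpoint, so each end is L/2 = 0.112 m away along the wire.
sinθ₁ = 0.112/√(0.112²+0.034²) = 0.9569; sinθ₂ = 0.112/√(0.112²+0.034²) = 0.9569.
B = (4π×10⁻⁷ × 1.30) / (4π × 0.034) × (0.9569 + 0.9569) = 7.32×10⁻⁶ T.

B ≈ 7.32 μT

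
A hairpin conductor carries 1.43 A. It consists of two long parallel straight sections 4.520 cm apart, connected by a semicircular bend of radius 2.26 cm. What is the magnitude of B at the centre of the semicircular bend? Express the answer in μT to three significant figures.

The semicircular arc contributes B_arc = μ₀I·π/(4πR) = μ₀I/(4R) = 1.99×10⁻⁵ T.
Each semi-infinite lead is at perpendicular distance R = 0.0226 m from the centre, with the perpendicular foot at its near end, so it contributes μ₀I/(4πR); both point the same way, together 1.27×10⁻⁵ T.
Arc and leads all point the same direction: B = 1.99×10⁻⁵ + 1.27×10⁻⁵ = 3.25×10⁻⁵ T.

B ≈ 32.5 μT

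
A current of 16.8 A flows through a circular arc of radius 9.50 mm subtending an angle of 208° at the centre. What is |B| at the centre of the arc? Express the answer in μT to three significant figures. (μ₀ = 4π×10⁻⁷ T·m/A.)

The Biot–Savart field of a circular arc at its centre is B = μ₀Iφ/(4πR), with φ = 3.63 rad.
B = (4π×10⁻⁷ × 16.8 × 3.63) / (4π × 0.0095) = 6.42×10⁻⁴ T.

B ≈ 642 μT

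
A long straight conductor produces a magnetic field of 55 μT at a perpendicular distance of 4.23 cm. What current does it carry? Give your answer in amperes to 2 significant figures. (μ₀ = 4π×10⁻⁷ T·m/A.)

For a long straight wire B = μ₀I/(2πd), so I = 2πdB/μ₀.
I = 2π × 0.0423 × 5.50×10⁻⁵ / (4π×10⁻⁷) = 11.6 A.

I ≈ 12 A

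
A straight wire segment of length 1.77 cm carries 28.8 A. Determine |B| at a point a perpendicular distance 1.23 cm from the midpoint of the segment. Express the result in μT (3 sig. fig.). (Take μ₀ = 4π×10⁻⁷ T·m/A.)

For a finite straight segment, B = (μ₀I/4πd)(sinθ₁ + sinθ₂), where θ₁, θ₂ are the angles from the perpendicular to each end.
The perpendicular from the point meets the wire at its midpoint, so each end is L/2 = 0.00885 m away along the wire.
sinθ₁ = 0.00885/√(0.00885²+0.0123²) = 0.5840; sinθ₂ = 0.00885/√(0.00885²+0.0123²) = 0.5840.
B = (4π×10⁻⁷ × 28.8) / (4π × 0.0123) × (0.5840 + 0.5840) = 2.74×10⁻⁴ T.

B ≈ 274 μT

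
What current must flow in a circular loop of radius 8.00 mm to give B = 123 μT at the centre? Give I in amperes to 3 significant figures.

At the centre of a circular loop B = μ₀I/(2R), so I = 2RB/μ₀.
With R = 0.008 m, I = 2 × 0.008 × 1.23×10⁻⁴ / (4π×10⁻⁷) = 1.57 A.

I ≈ 1.57 A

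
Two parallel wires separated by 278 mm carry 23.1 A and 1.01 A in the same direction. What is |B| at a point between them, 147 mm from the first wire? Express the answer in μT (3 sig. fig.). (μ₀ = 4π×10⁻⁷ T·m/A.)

B ≈ 29.9 μT

Each long wire gives B = μ₀I/(2πd). Distances are d₁ = 0.147 m and d₂ = 0.131 m.
B₁ = 3.14×10⁻⁵ T, B₂ = 1.54×10⁻⁶ T.
Between parallel currents the two contributions point in opposite directions, so they subtract. B = |B₁ − B₂| = |3.14×10⁻⁵ − 1.54×10⁻⁶| = 2.99×10⁻⁵ T.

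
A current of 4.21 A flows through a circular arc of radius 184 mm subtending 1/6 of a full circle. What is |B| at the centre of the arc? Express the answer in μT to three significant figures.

The Biot–Savart field of a circular arc at its centre is B = μ₀Iφ/(4πR), with φ = 1.047 rad.
B = (4π×10⁻⁷ × 4.21 × 1.047) / (4π × 0.184) = 2.40×10⁻⁶ T.

B ≈ 2.40 μT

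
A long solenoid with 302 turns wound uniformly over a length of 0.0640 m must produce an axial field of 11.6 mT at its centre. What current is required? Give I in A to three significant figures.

Inside a long solenoid B = μ₀nI with n = 4719 m⁻¹, so I = B/(μ₀n).
I = 1.16×10⁻² / (4π×10⁻⁷ × 4719) = 1.96 A.

I ≈ 1.96 A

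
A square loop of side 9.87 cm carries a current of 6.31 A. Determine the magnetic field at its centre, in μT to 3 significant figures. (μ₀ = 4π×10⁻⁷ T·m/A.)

B ≈ 72.3 μT

Each side is a finite straight segment at perpendicular distance d = a/(2 tan(π/4)) = 0.04935 m from the centre, with end-angles ±π/4.
One side contributes B₁ = (μ₀I/4πd)·2 sin(π/4) = 1.81×10⁻⁵ T.
All 4 sides add in the same direction: B = 4 × 1.81×10⁻⁵ = 7.23×10⁻⁵ T.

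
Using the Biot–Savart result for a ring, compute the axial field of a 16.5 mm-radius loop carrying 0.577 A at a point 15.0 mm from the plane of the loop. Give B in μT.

On the axis of a circular loop, B = μ₀IR² / [2(R²+z²)^(3/2)].
R² + z² = (0.0165)² + (0.015)² = 0.0004973 m², and (R²+z²)^(3/2) = 1.11×10⁻⁵ m³.
B = (4π×10⁻⁷ × 0.577 × 0.0002723) / (2 × 1.11×10⁻⁵) = 8.90×10⁻⁶ T.

B ≈ 8.90 μT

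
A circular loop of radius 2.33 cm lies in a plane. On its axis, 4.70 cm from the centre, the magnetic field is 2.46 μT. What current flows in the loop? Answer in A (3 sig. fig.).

On the axis of a loop, B = μ₀IR²/[2(R²+z²)^(3/2)], so I = 2B(R²+z²)^(3/2)/(μ₀R²).
R² + z² = 0.0005429 + 0.002209 = 0.002752 m²; raised to 3/2 gives 1.44×10⁻⁴ m³.
I = 2 × 2.46×10⁻⁶ × 1.44×10⁻⁴ / (1.26×10⁻⁶ × 0.0005429) = 1.04 A.

I ≈ 1.04 A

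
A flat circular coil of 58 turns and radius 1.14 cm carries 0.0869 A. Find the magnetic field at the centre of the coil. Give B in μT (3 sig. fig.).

For an N-turn flat coil, B = Nμ₀I/(2R) with R = 0.0114 m.
B = 58 × 4.79×10⁻⁶ T = 2.78×10⁻⁴ T.

B ≈ 278 μT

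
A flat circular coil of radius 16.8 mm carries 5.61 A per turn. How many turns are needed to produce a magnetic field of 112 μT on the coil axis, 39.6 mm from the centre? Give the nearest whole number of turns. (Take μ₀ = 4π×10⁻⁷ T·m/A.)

For an N-turn coil, B = Nμ₀IR²/[2(R²+z²)^(3/2)]. A single turn gives B₁ = 1.25×10⁻⁵ T with R = 0.0168 m, z = 0.0396 m.
N = B/B₁ = 1.12×10⁻⁴ / 1.25×10⁻⁵ = 8.96.

N = 9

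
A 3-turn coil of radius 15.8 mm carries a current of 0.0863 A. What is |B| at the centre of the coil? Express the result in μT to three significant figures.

For an N-turn flat coil, B = Nμ₀I/(2R) with R = 0.0158 m.
B = 3 × 3.43×10⁻⁶ T = 1.03×10⁻⁵ T.

B ≈ 10.3 μT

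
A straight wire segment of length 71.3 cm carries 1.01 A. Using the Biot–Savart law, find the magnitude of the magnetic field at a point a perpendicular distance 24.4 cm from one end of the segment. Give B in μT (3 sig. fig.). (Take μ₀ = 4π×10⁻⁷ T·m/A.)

B ≈ 0.392 μT

For a finite straight segment, B = (μ₀I/4πd)(sinθ₁ + sinθ₂), where θ₁, θ₂ are the angles from the perpendicular to each end.
The perpendicular foot is at one end, so the two end-offsets along the wire are 0 and L = 0.713 m.
sinθ₁ = 0/√(0²+0.244²) = 0.0000; sinθ₂ = 0.713/√(0.713²+0.244²) = 0.9461.
B = (4π×10⁻⁷ × 1.01) / (4π × 0.244) × (0.0000 + 0.9461) = 3.92×10⁻⁷ T.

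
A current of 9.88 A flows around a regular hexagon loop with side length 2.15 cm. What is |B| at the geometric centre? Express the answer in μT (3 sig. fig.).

B ≈ 318 μT

Each side is a finite straight segment at perpendicular distance d = a/(2 tan(π/6)) = 0.01862 m from the centre, with end-angles ±π/6.
One side contributes B₁ = (μ₀I/4πd)·2 sin(π/6) = 5.31×10⁻⁵ T.
All 6 sides add in the same direction: B = 6 × 5.31×10⁻⁵ = 3.18×10⁻⁴ T.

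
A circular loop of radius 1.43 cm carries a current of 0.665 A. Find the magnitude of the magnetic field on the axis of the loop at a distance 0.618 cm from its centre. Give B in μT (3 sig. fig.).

On the axis of a circular loop, B = μ₀IR² / [2(R²+z²)^(3/2)].
R² + z² = (0.0143)² + (0.00618)² = 0.0002427 m², and (R²+z²)^(3/2) = 3.78×10⁻⁶ m³.
B = (4π×10⁻⁷ × 0.665 × 0.0002045) / (2 × 3.78×10⁻⁶) = 2.26×10⁻⁵ T.

B ≈ 22.6 μT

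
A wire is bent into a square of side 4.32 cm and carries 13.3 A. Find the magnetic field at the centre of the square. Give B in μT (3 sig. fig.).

B ≈ 348 μT

Each side is a finite straight segment at perpendicular distance d = a/(2 tan(π/4)) = 0.0216 m from the centre, with end-angles ±π/4.
One side contributes B₁ = (μ₀I/4πd)·2 sin(π/4) = 8.71×10⁻⁵ T.
All 4 sides add in the same direction: B = 4 × 8.71×10⁻⁵ = 3.48×10⁻⁴ T.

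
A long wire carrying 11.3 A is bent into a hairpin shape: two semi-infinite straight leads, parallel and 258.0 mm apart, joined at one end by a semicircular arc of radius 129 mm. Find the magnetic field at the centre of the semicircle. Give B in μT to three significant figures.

The semicircular arc contributes B_arc = μ₀I·π/(4πR) = μ₀I/(4R) = 2.75×10⁻⁵ T.
Each semi-infinite lead is at perpendicular distance R = 0.129 m from the centre, with the perpendicular foot at its near end, so it contributes μ₀I/(4πR); both point the same way, together 1.75×10⁻⁵ T.
Arc and leads all point the same direction: B = 2.75×10⁻⁵ + 1.75×10⁻⁵ = 4.50×10⁻⁵ T.

B ≈ 45.0 μT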